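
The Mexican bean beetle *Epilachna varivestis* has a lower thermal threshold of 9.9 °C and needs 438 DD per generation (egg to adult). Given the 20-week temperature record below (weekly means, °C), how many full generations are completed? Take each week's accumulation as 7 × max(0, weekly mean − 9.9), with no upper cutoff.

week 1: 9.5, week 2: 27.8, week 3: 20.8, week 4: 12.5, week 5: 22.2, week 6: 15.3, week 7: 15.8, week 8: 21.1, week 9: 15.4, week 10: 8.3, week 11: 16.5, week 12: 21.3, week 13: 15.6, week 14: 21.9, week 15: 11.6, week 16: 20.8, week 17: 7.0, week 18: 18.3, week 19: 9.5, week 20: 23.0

Weekly DD (7 × max(0, T̄ − 9.9)): 0.0, 125.3, 76.3, 18.2, 86.1, 37.8, 41.3, 78.4, 38.5, 0.0, 46.2, 79.8, 39.9, 84.0, 11.9, 76.3, 0.0, 58.8, 0.0, 91.7.
Season total = 990.5 DD.
Complete generations = ⌊990.5 / 438⌋ = 2.

2 generations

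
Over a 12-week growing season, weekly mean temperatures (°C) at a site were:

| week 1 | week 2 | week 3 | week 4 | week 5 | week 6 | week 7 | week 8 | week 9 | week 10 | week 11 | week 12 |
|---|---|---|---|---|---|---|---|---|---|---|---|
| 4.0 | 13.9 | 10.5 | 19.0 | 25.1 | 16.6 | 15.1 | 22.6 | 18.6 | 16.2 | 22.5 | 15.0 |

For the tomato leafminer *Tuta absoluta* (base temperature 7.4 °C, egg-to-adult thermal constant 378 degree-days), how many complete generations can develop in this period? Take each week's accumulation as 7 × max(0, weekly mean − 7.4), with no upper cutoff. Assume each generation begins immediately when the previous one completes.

Weekly DD (7 × max(0, T̄ − 7.4)): 0.0, 45.5, 21.7, 81.2, 123.9, 64.4, 53.9, 106.4, 78.4, 61.6, 105.7, 53.2.
Season total = 795.9 DD.
Complete generations = ⌊795.9 / 378⌋ = 2.

2 generations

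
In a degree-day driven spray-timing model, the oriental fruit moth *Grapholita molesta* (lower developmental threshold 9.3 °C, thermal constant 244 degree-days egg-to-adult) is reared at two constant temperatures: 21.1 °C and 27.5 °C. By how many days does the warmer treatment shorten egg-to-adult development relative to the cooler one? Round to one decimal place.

7.3 days

At 21.1 °C: 244 / (21.1 − 9.3) = 244 / 11.8 = 20.678 d.
At 27.5 °C: 244 / (27.5 − 9.3) = 244 / 18.2 = 13.407 d.
Difference = |20.678 − 13.407| = 7.271 ≈ 7.3 days.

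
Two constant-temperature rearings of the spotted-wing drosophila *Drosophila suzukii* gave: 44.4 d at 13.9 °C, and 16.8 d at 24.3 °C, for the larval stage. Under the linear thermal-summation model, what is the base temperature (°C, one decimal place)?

7.6 °C

Under the model K = D·(T − T_b), so D₁·(T₁ − T_b) = D₂·(T₂ − T_b).
44.4·(13.9 − T_b) = 16.8·(24.3 − T_b)
T_b = (44.4·13.9 − 16.8·24.3) / (44.4 − 16.8) = 208.92 / 27.6 = 7.570 °C ≈ 7.6 °C.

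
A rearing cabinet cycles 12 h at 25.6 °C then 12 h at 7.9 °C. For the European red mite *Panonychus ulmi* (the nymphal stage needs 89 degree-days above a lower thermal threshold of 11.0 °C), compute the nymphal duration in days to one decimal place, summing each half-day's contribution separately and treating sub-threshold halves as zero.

12.2 days

Day half: max(0, 25.6 − 11.0) × 0.5 = 14.6 × 0.5 = 7.30 DD.
Night half: max(0, 7.9 − 11.0) × 0.5 = 0.0 × 0.5 = 0.00 DD.
Per 24 h: 7.30 DD/day.
Duration = 89 / 7.30 = 12.192 ≈ 12.2 days.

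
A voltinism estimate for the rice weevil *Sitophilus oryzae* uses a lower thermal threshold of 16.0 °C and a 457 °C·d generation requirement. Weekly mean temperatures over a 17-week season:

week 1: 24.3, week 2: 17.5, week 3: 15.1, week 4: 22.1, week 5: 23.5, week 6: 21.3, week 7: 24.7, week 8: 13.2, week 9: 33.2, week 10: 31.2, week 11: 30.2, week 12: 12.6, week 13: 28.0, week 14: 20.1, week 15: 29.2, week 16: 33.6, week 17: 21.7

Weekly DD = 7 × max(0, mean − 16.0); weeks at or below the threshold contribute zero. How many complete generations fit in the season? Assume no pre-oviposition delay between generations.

2 generations

Weekly DD (7 × max(0, T̄ − 16.0)): 58.1, 10.5, 0.0, 42.7, 52.5, 37.1, 60.9, 0.0, 120.4, 106.4, 99.4, 0.0, 84.0, 28.7, 92.4, 123.2, 39.9.
Season total = 956.2 DD.
Complete generations = ⌊956.2 / 457⌋ = 2.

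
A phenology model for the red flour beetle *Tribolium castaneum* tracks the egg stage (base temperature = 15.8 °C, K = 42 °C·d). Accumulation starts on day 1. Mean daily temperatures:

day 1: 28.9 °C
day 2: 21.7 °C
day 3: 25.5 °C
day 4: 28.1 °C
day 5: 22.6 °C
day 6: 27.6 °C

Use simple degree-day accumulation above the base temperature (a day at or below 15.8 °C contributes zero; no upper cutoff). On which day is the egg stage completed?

Daily DD above 15.8 °C: 13.1, 5.9, 9.7, 12.3, 6.8, 11.8.
Cumulative: 13.1, 19.0, 28.7, 41.0, 47.8, 59.6.
The total first reaches 42 DD on day 5.

day 5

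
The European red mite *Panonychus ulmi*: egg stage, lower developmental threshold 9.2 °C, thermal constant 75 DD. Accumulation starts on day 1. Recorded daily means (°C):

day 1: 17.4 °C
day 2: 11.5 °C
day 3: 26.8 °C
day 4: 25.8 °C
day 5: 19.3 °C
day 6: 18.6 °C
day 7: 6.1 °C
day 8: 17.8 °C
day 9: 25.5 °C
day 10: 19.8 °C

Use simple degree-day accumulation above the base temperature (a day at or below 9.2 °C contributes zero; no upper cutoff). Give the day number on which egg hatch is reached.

day 9

Daily DD above 9.2 °C: 8.2, 2.3, 17.6, 16.6, 10.1, 9.4, 0.0, 8.6, 16.3, 10.6.
Cumulative: 8.2, 10.5, 28.1, 44.7, 54.8, 64.2, 64.2, 72.8, 89.1, 99.7.
The total first reaches 75 DD on day 9.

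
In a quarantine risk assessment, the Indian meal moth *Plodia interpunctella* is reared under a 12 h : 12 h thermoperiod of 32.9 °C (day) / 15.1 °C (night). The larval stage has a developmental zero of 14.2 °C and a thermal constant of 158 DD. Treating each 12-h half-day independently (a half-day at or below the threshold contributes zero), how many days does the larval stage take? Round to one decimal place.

16.1 days

Day half: max(0, 32.9 − 14.2) × 0.5 = 18.7 × 0.5 = 9.35 DD.
Night half: max(0, 15.1 − 14.2) × 0.5 = 0.9 × 0.5 = 0.45 DD.
Per 24 h: 9.80 DD/day.
Duration = 158 / 9.80 = 16.122 ≈ 16.1 days.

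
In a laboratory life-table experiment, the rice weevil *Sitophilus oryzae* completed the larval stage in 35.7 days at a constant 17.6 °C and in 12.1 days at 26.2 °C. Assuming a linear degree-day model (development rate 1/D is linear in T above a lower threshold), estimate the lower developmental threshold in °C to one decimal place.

Equal thermal constants: D₁(T₁ − T_b) = D₂(T₂ − T_b).
35.7·(17.6 − T_b) = 12.1·(26.2 − T_b)
T_b = (35.7·17.6 − 12.1·26.2) / (35.7 − 12.1) = 311.30 / 23.6 = 13.191 °C ≈ 13.2 °C.

13.2 °C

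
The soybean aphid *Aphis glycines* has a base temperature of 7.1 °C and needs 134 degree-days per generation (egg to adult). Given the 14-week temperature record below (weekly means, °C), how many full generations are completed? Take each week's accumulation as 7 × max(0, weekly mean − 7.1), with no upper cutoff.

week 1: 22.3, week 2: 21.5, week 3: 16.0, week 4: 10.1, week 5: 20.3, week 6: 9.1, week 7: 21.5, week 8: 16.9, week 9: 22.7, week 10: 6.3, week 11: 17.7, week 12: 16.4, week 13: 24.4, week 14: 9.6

7 generations

Weekly DD (7 × max(0, T̄ − 7.1)): 106.4, 100.8, 62.3, 21.0, 92.4, 14.0, 100.8, 68.6, 109.2, 0.0, 74.2, 65.1, 121.1, 17.5.
Season total = 953.4 DD.
Complete generations = ⌊953.4 / 134⌋ = 7.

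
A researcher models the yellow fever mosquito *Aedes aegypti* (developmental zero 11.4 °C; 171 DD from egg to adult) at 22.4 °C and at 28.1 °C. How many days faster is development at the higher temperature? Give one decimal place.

5.3 days

At 22.4 °C: 171 / (22.4 − 11.4) = 171 / 11.0 = 15.545 d.
At 28.1 °C: 171 / (28.1 − 11.4) = 171 / 16.7 = 10.240 d.
Difference = |15.545 − 10.240| = 5.306 ≈ 5.3 days.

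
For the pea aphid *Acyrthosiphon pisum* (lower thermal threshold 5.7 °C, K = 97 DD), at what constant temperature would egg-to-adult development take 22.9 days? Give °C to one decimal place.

9.9 °C

Required daily accumulation = 97 / 22.9 = 4.236 DD/day.
T = T_base + 4.236 = 5.7 + 4.236 = 9.936 ≈ 9.9 °C.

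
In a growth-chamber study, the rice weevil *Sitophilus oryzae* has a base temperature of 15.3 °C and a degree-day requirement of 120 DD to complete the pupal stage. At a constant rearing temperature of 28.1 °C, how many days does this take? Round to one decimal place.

Daily accumulation = 28.1 − 15.3 = 12.8 DD/day.
Duration = 120 / 12.8 = 9.375 ≈ 9.4 days.

9.4 days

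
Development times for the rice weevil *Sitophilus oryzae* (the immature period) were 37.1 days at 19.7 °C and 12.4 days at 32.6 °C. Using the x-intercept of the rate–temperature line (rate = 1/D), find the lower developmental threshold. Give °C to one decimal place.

13.2 °C

Linear rate model ⇒ the product D·(T − T_b) is constant across temperatures.
37.1·(19.7 − T_b) = 12.4·(32.6 − T_b)
T_b = (37.1·19.7 − 12.4·32.6) / (37.1 − 12.4) = 326.63 / 24.7 = 13.224 °C ≈ 13.2 °C.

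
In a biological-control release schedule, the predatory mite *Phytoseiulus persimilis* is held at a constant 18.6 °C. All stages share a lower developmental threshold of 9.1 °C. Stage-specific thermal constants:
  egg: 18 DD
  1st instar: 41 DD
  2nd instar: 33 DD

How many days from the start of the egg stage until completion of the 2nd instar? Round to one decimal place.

9.7 days

Daily accumulation at 18.6 °C = 18.6 − 9.1 = 9.5 DD/day.
Total K = 18 + 41 + 33 = 92 DD.
Total duration = 92 / 9.5 = 9.684 ≈ 9.7 days.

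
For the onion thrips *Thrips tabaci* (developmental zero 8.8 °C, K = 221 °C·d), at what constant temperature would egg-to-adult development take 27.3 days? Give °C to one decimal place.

16.9 °C

Required daily accumulation = 221 / 27.3 = 8.095 DD/day.
T = T_base + 8.095 = 8.8 + 8.095 = 16.895 ≈ 16.9 °C.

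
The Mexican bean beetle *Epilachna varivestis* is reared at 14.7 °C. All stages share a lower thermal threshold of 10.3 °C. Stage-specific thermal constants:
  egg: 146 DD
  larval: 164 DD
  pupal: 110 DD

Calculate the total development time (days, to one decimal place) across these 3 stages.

95.5 days

Daily accumulation at 14.7 °C = 14.7 − 10.3 = 4.4 DD/day.
Total K = 146 + 164 + 110 = 420 DD.
Total duration = 420 / 4.4 = 95.455 ≈ 95.5 days.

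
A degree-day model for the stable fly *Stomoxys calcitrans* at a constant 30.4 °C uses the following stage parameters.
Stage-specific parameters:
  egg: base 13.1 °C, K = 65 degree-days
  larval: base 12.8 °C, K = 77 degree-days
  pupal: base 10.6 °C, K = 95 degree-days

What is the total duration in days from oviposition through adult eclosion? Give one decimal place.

12.9 days

egg: 65 / (30.4 − 13.1) = 65 / 17.3 = 3.757 d.
larval: 77 / (30.4 − 12.8) = 77 / 17.6 = 4.375 d.
pupal: 95 / (30.4 − 10.6) = 95 / 19.8 = 4.798 d.
Sum = 12.930 ≈ 12.9 days.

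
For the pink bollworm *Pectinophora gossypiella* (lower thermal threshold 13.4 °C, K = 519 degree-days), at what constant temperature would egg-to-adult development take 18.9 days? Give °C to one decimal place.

40.9 °C

Required daily accumulation = 519 / 18.9 = 27.460 DD/day.
T = T_base + 27.460 = 13.4 + 27.460 = 40.860 ≈ 40.9 °C.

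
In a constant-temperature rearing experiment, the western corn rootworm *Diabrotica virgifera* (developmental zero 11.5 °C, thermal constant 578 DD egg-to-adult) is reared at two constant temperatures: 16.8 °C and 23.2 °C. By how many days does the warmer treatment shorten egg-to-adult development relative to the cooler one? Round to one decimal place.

At 16.8 °C: 578 / (16.8 − 11.5) = 578 / 5.3 = 109.057 d.
At 23.2 °C: 578 / (23.2 − 11.5) = 578 / 11.7 = 49.402 d.
Difference = |109.057 − 49.402| = 59.655 ≈ 59.7 days.

59.7 days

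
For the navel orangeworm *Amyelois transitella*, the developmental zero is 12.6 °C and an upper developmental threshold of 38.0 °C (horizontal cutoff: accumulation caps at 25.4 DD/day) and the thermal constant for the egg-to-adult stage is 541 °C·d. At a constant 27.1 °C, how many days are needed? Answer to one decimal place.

Daily accumulation = 27.1 − 12.6 = 14.5 DD/day.
Duration = 541 / 14.5 = 37.310 ≈ 37.3 days.

37.3 days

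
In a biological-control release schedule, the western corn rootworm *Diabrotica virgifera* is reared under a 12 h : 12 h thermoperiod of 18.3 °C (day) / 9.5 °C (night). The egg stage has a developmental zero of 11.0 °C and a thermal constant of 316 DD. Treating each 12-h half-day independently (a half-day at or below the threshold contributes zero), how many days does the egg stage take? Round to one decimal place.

Day half: max(0, 18.3 − 11.0) × 0.5 = 7.3 × 0.5 = 3.65 DD.
Night half: max(0, 9.5 − 11.0) × 0.5 = 0.0 × 0.5 = 0.00 DD.
Per 24 h: 3.65 DD/day.
Duration = 316 / 3.65 = 86.575 ≈ 86.6 days.

86.6 days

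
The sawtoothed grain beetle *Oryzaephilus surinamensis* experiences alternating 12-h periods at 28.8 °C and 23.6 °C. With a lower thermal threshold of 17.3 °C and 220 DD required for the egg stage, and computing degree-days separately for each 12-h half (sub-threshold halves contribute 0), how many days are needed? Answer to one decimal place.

Day half: max(0, 28.8 − 17.3) × 0.5 = 11.5 × 0.5 = 5.75 DD.
Night half: max(0, 23.6 − 17.3) × 0.5 = 6.3 × 0.5 = 3.15 DD.
Per 24 h: 8.90 DD/day.
Duration = 220 / 8.90 = 24.719 ≈ 24.7 days.

24.7 days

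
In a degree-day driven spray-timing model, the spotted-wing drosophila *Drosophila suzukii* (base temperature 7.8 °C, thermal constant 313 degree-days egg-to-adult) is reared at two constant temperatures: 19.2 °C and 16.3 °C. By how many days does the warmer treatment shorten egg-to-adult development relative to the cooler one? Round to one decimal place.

9.4 days

At 19.2 °C: 313 / (19.2 − 7.8) = 313 / 11.4 = 27.456 d.
At 16.3 °C: 313 / (16.3 − 7.8) = 313 / 8.5 = 36.824 d.
Difference = |27.456 − 36.824| = 9.367 ≈ 9.4 days.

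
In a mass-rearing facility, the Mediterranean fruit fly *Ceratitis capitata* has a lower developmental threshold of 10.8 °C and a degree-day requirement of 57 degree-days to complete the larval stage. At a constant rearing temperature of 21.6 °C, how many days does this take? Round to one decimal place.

5.3 days

Daily accumulation = 21.6 − 10.8 = 10.8 DD/day.
Duration = 57 / 10.8 = 5.278 ≈ 5.3 days.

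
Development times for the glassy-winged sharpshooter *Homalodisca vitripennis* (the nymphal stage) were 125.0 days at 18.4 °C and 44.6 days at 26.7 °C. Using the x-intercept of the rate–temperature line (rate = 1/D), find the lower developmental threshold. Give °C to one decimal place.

13.8 °C

Under the model K = D·(T − T_b), so D₁·(T₁ − T_b) = D₂·(T₂ − T_b).
125.0·(18.4 − T_b) = 44.6·(26.7 − T_b)
T_b = (125.0·18.4 − 44.6·26.7) / (125.0 − 44.6) = 1109.18 / 80.4 = 13.796 °C ≈ 13.8 °C.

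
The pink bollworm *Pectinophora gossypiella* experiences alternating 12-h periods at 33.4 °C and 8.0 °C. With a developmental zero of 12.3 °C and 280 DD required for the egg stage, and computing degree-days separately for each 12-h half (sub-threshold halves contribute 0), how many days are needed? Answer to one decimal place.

Day half: max(0, 33.4 − 12.3) × 0.5 = 21.1 × 0.5 = 10.55 DD.
Night half: max(0, 8.0 − 12.3) × 0.5 = 0.0 × 0.5 = 0.00 DD.
Per 24 h: 10.55 DD/day.
Duration = 280 / 10.55 = 26.540 ≈ 26.5 days.

26.5 days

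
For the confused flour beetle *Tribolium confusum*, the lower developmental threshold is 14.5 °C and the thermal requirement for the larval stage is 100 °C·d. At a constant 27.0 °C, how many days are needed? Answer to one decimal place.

8.0 days

Daily accumulation = 27.0 − 14.5 = 12.5 DD/day.
Duration = 100 / 12.5 = 8.000 ≈ 8.0 days.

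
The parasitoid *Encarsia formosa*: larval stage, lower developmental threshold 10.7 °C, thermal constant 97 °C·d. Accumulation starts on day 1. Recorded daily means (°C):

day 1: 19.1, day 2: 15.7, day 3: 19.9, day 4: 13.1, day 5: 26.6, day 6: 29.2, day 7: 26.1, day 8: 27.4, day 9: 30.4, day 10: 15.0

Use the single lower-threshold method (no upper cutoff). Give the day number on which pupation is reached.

day 9

Daily DD above 10.7 °C: 8.4, 5.0, 9.2, 2.4, 15.9, 18.5, 15.4, 16.7, 19.7, 4.3.
Cumulative: 8.4, 13.4, 22.6, 25.0, 40.9, 59.4, 74.8, 91.5, 111.2, 115.5.
The total first reaches 97 DD on day 9.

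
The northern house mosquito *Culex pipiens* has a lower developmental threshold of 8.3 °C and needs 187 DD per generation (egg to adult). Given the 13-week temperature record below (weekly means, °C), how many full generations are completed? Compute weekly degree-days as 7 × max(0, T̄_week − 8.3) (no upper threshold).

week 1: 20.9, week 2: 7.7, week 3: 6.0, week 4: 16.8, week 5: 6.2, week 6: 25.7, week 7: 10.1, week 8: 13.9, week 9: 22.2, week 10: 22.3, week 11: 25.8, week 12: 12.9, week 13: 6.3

Weekly DD (7 × max(0, T̄ − 8.3)): 88.2, 0.0, 0.0, 59.5, 0.0, 121.8, 12.6, 39.2, 97.3, 98.0, 122.5, 32.2, 0.0.
Season total = 671.3 DD.
Complete generations = ⌊671.3 / 187⌋ = 3.

3 generations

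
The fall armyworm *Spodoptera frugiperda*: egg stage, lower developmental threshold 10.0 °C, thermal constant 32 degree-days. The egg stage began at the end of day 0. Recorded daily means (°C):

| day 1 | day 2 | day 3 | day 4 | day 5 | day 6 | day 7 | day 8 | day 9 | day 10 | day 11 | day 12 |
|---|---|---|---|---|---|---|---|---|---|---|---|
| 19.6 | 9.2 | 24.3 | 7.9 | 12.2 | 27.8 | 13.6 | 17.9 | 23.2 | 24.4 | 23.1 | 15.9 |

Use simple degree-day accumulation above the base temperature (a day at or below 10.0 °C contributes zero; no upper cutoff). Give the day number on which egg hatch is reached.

day 6

Daily DD above 10.0 °C: 9.6, 0.0, 14.3, 0.0, 2.2, 17.8, 3.6, 7.9, 13.2, 14.4, 13.1, 5.9.
Cumulative: 9.6, 9.6, 23.9, 23.9, 26.1, 43.9, 47.5, 55.4, 68.6, 83.0, 96.1, 102.0.
The total first reaches 32 DD on day 6.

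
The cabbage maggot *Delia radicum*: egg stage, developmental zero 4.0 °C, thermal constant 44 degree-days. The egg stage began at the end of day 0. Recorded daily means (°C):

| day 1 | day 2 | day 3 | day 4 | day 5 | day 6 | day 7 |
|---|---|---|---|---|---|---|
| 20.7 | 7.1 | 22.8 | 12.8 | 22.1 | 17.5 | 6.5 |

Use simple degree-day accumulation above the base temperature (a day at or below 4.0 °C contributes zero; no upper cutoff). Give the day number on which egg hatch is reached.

day 4

Daily DD above 4.0 °C: 16.7, 3.1, 18.8, 8.8, 18.1, 13.5, 2.5.
Cumulative: 16.7, 19.8, 38.6, 47.4, 65.5, 79.0, 81.5.
The total first reaches 44 DD on day 4.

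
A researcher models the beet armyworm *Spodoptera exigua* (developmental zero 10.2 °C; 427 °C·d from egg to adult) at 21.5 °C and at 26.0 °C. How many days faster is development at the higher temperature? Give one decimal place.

10.8 days

At 21.5 °C: 427 / (21.5 − 10.2) = 427 / 11.3 = 37.788 d.
At 26.0 °C: 427 / (26.0 − 10.2) = 427 / 15.8 = 27.025 d.
Difference = |37.788 − 27.025| = 10.762 ≈ 10.8 days.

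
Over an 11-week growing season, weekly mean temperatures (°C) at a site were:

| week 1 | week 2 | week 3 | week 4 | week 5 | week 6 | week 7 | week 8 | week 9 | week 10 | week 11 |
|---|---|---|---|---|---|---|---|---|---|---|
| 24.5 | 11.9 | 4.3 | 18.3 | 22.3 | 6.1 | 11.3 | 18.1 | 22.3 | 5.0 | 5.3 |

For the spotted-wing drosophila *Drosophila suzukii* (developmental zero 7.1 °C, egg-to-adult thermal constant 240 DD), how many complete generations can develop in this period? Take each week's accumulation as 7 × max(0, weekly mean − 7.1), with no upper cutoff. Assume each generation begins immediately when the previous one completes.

Weekly DD (7 × max(0, T̄ − 7.1)): 121.8, 33.6, 0.0, 78.4, 106.4, 0.0, 29.4, 77.0, 106.4, 0.0, 0.0.
Season total = 553.0 DD.
Complete generations = ⌊553.0 / 240⌋ = 2.

2 generations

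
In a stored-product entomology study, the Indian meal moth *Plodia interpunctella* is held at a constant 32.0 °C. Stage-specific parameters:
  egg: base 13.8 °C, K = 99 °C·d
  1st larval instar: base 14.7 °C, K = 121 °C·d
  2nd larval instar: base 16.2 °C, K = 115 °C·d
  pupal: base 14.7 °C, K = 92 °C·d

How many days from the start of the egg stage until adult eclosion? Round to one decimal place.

egg: 99 / (32.0 − 13.8) = 99 / 18.2 = 5.440 d.
1st larval instar: 121 / (32.0 − 14.7) = 121 / 17.3 = 6.994 d.
2nd larval instar: 115 / (32.0 − 16.2) = 115 / 15.8 = 7.278 d.
pupal: 92 / (32.0 − 14.7) = 92 / 17.3 = 5.318 d.
Sum = 25.030 ≈ 25.0 days.

25.0 days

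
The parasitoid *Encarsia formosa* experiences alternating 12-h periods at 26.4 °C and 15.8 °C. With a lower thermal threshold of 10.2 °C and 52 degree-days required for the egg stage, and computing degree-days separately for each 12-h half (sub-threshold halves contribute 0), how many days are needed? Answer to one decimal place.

Day half: max(0, 26.4 − 10.2) × 0.5 = 16.2 × 0.5 = 8.10 DD.
Night half: max(0, 15.8 − 10.2) × 0.5 = 5.6 × 0.5 = 2.80 DD.
Per 24 h: 10.90 DD/day.
Duration = 52 / 10.90 = 4.771 ≈ 4.8 days.

4.8 days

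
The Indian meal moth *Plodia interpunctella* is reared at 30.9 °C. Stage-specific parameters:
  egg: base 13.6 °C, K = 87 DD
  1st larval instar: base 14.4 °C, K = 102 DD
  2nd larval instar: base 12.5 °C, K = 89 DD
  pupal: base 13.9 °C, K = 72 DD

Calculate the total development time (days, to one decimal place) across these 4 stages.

egg: 87 / (30.9 − 13.6) = 87 / 17.3 = 5.029 d.
1st larval instar: 102 / (30.9 − 14.4) = 102 / 16.5 = 6.182 d.
2nd larval instar: 89 / (30.9 − 12.5) = 89 / 18.4 = 4.837 d.
pupal: 72 / (30.9 − 13.9) = 72 / 17.0 = 4.235 d.
Sum = 20.283 ≈ 20.3 days.

20.3 days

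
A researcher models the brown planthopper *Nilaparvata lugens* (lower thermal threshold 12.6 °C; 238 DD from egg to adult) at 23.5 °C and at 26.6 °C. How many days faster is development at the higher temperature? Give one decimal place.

4.8 days

At 23.5 °C: 238 / (23.5 − 12.6) = 238 / 10.9 = 21.835 d.
At 26.6 °C: 238 / (26.6 − 12.6) = 238 / 14.0 = 17.000 d.
Difference = |21.835 − 17.000| = 4.835 ≈ 4.8 days.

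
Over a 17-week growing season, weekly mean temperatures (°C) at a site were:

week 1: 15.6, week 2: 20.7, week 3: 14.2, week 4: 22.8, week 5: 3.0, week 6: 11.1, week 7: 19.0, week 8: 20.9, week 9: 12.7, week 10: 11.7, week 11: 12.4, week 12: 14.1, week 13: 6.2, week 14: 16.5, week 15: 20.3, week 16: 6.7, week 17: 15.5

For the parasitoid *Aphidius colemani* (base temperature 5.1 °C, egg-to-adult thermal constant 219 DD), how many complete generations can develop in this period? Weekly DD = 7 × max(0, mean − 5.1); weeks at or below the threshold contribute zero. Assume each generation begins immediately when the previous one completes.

Weekly DD (7 × max(0, T̄ − 5.1)): 73.5, 109.2, 63.7, 123.9, 0.0, 42.0, 97.3, 110.6, 53.2, 46.2, 51.1, 63.0, 7.7, 79.8, 106.4, 11.2, 72.8.
Season total = 1111.6 DD.
Complete generations = ⌊1111.6 / 219⌋ = 5.

5 generations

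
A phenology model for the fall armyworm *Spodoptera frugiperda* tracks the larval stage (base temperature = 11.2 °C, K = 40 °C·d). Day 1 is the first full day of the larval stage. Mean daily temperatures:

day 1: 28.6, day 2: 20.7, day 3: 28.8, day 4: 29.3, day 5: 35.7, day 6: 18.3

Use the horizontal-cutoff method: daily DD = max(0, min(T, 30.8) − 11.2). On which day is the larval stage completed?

day 3

Daily DD above 11.2 °C (capped at 19.6): 17.4, 9.5, 17.6, 18.1, 19.6, 7.1.
Cumulative: 17.4, 26.9, 44.5, 62.6, 82.2, 89.3.
The total first reaches 40 DD on day 3.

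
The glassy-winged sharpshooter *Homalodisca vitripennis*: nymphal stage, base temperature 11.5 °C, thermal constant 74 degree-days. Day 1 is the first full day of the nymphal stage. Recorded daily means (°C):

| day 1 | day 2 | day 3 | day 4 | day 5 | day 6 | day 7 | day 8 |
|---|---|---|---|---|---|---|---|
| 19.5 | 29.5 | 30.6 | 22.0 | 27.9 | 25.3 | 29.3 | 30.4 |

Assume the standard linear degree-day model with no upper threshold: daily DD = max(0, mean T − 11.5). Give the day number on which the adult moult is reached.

day 6

Daily DD above 11.5 °C: 8.0, 18.0, 19.1, 10.5, 16.4, 13.8, 17.8, 18.9.
Cumulative: 8.0, 26.0, 45.1, 55.6, 72.0, 85.8, 103.6, 122.5.
The total first reaches 74 DD on day 6.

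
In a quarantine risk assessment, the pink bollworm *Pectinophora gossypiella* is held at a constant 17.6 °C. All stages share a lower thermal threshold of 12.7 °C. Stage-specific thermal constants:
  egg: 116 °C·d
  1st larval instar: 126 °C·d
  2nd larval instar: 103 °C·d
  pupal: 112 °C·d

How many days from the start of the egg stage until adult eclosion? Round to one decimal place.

93.3 days

Daily accumulation at 17.6 °C = 17.6 − 12.7 = 4.9 DD/day.
Total K = 116 + 126 + 103 + 112 = 457 DD.
Total duration = 457 / 4.9 = 93.265 ≈ 93.3 days.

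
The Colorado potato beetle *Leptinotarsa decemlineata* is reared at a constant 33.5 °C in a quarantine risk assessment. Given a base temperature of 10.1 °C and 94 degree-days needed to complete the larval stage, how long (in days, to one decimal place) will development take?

Daily accumulation = 33.5 − 10.1 = 23.4 DD/day.
Duration = 94 / 23.4 = 4.017 ≈ 4.0 days.

4.0 days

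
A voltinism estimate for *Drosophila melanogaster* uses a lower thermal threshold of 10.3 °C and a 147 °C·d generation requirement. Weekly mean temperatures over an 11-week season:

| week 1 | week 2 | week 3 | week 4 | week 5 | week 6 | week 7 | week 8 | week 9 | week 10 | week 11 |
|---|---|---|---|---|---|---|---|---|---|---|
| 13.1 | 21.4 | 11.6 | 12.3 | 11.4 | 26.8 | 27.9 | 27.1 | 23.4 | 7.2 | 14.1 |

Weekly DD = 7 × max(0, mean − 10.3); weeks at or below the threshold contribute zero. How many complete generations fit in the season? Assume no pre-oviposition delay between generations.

Weekly DD (7 × max(0, T̄ − 10.3)): 19.6, 77.7, 9.1, 14.0, 7.7, 115.5, 123.2, 117.6, 91.7, 0.0, 26.6.
Season total = 602.7 DD.
Complete generations = ⌊602.7 / 147⌋ = 4.

4 generations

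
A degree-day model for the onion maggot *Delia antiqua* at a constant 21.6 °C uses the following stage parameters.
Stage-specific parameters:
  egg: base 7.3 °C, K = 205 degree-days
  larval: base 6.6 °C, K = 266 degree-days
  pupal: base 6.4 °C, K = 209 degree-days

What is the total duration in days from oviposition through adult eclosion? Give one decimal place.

45.8 days

egg: 205 / (21.6 − 7.3) = 205 / 14.3 = 14.336 d.
larval: 266 / (21.6 − 6.6) = 266 / 15.0 = 17.733 d.
pupal: 209 / (21.6 − 6.4) = 209 / 15.2 = 13.750 d.
Sum = 45.819 ≈ 45.8 days.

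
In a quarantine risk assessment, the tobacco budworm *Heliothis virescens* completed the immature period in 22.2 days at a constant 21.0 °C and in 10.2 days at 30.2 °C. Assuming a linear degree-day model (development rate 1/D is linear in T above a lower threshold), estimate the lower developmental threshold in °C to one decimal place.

Linear rate model ⇒ the product D·(T − T_b) is constant across temperatures.
22.2·(21.0 − T_b) = 10.2·(30.2 − T_b)
T_b = (22.2·21.0 − 10.2·30.2) / (22.2 − 10.2) = 158.16 / 12.0 = 13.180 °C ≈ 13.2 °C.

13.2 °C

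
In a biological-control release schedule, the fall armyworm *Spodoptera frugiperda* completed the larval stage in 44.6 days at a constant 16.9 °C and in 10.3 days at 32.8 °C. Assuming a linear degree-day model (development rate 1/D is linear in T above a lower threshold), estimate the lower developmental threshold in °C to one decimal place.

12.1 °C

Equal thermal constants: D₁(T₁ − T_b) = D₂(T₂ − T_b).
44.6·(16.9 − T_b) = 10.3·(32.8 − T_b)
T_b = (44.6·16.9 − 10.3·32.8) / (44.6 − 10.3) = 415.90 / 34.3 = 12.125 °C ≈ 12.1 °C.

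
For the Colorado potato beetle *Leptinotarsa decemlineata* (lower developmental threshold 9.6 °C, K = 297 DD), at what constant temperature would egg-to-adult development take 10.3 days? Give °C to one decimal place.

Required daily accumulation = 297 / 10.3 = 28.835 DD/day.
T = T_base + 28.835 = 9.6 + 28.835 = 38.435 ≈ 38.4 °C.

38.4 °C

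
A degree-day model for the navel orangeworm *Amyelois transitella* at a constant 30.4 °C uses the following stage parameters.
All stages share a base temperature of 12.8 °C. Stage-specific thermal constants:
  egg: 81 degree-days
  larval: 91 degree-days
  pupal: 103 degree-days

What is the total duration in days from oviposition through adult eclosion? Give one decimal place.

Daily accumulation at 30.4 °C = 30.4 − 12.8 = 17.6 DD/day.
Total K = 81 + 91 + 103 = 275 DD.
Total duration = 275 / 17.6 = 15.625 ≈ 15.6 days.

15.6 days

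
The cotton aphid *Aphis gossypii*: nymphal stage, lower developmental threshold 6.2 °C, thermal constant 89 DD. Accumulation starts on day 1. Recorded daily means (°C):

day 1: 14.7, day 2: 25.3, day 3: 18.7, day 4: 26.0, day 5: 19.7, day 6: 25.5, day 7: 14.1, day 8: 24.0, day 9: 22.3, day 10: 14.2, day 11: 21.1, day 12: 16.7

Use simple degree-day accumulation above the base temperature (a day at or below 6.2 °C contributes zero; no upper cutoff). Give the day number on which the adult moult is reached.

day 6

Daily DD above 6.2 °C: 8.5, 19.1, 12.5, 19.8, 13.5, 19.3, 7.9, 17.8, 16.1, 8.0, 14.9, 10.5.
Cumulative: 8.5, 27.6, 40.1, 59.9, 73.4, 92.7, 100.6, 118.4, 134.5, 142.5, 157.4, 167.9.
The total first reaches 89 DD on day 6.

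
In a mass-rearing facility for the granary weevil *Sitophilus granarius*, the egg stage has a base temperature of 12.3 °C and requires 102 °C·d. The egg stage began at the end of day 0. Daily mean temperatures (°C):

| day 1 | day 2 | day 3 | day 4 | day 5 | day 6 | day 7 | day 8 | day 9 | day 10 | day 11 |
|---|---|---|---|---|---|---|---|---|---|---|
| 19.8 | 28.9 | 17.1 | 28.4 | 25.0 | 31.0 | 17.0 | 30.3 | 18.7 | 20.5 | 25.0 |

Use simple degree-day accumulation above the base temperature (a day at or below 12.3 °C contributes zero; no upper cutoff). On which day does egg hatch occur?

Daily DD above 12.3 °C: 7.5, 16.6, 4.8, 16.1, 12.7, 18.7, 4.7, 18.0, 6.4, 8.2, 12.7.
Cumulative: 7.5, 24.1, 28.9, 45.0, 57.7, 76.4, 81.1, 99.1, 105.5, 113.7, 126.4.
The total first reaches 102 DD on day 9.

day 9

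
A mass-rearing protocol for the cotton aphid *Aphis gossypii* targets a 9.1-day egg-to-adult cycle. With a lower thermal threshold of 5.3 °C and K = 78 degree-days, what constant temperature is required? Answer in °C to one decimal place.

13.9 °C

Required daily accumulation = 78 / 9.1 = 8.571 DD/day.
T = T_base + 8.571 = 5.3 + 8.571 = 13.871 ≈ 13.9 °C.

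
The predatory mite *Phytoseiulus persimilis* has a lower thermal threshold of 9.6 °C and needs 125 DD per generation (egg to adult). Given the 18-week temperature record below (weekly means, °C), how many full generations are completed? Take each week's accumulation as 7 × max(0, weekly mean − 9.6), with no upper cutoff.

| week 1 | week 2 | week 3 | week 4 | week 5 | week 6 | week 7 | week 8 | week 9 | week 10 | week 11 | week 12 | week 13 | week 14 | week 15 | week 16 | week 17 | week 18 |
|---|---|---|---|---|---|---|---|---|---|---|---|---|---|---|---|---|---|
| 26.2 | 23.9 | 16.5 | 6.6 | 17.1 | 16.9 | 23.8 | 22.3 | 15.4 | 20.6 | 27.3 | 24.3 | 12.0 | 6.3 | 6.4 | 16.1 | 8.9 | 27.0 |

Weekly DD (7 × max(0, T̄ − 9.6)): 116.2, 100.1, 48.3, 0.0, 52.5, 51.1, 99.4, 88.9, 40.6, 77.0, 123.9, 102.9, 16.8, 0.0, 0.0, 45.5, 0.0, 121.8.
Season total = 1085.0 DD.
Complete generations = ⌊1085.0 / 125⌋ = 8.

8 generations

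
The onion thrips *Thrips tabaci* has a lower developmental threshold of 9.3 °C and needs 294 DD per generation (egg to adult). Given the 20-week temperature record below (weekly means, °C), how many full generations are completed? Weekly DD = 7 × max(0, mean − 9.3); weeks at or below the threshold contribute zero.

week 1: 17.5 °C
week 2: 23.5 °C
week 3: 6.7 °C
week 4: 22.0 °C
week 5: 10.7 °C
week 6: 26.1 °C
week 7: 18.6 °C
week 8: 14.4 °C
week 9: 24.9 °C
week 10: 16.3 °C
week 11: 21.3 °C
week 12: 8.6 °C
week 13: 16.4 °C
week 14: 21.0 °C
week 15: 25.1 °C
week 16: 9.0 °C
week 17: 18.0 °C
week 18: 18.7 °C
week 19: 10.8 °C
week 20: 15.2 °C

Weekly DD (7 × max(0, T̄ − 9.3)): 57.4, 99.4, 0.0, 88.9, 9.8, 117.6, 65.1, 35.7, 109.2, 49.0, 84.0, 0.0, 49.7, 81.9, 110.6, 0.0, 60.9, 65.8, 10.5, 41.3.
Season total = 1136.8 DD.
Complete generations = ⌊1136.8 / 294⌋ = 3.

3 generations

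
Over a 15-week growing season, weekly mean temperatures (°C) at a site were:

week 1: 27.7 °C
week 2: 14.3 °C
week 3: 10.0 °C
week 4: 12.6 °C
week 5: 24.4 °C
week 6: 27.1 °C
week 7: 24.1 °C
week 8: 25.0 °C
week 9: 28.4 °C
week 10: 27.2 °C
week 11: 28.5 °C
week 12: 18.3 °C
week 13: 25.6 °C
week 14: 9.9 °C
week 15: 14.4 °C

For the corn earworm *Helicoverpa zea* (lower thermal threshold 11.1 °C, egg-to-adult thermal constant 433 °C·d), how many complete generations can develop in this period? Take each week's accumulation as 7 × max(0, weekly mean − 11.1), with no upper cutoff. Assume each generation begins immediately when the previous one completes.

Weekly DD (7 × max(0, T̄ − 11.1)): 116.2, 22.4, 0.0, 10.5, 93.1, 112.0, 91.0, 97.3, 121.1, 112.7, 121.8, 50.4, 101.5, 0.0, 23.1.
Season total = 1073.1 DD.
Complete generations = ⌊1073.1 / 433⌋ = 2.

2 generations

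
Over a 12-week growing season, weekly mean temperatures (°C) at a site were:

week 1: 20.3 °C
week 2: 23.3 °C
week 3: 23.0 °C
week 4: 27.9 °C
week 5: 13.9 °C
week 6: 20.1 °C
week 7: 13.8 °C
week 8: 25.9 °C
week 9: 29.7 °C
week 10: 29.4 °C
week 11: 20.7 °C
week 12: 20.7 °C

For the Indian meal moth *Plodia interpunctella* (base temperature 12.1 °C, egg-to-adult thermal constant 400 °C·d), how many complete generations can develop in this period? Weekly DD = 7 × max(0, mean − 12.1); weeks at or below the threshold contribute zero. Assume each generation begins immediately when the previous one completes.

2 generations

Weekly DD (7 × max(0, T̄ − 12.1)): 57.4, 78.4, 76.3, 110.6, 12.6, 56.0, 11.9, 96.6, 123.2, 121.1, 60.2, 60.2.
Season total = 864.5 DD.
Complete generations = ⌊864.5 / 400⌋ = 2.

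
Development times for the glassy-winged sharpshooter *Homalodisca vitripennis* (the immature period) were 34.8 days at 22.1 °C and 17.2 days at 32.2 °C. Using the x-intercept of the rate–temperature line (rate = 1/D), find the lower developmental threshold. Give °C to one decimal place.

12.2 °C

Equal thermal constants: D₁(T₁ − T_b) = D₂(T₂ − T_b).
34.8·(22.1 − T_b) = 17.2·(32.2 − T_b)
T_b = (34.8·22.1 − 17.2·32.2) / (34.8 − 17.2) = 215.24 / 17.6 = 12.230 °C ≈ 12.2 °C.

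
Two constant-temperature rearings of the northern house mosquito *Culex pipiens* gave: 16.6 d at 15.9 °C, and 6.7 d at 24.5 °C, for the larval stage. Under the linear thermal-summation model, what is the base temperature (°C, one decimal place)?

10.1 °C

Under the model K = D·(T − T_b), so D₁·(T₁ − T_b) = D₂·(T₂ − T_b).
16.6·(15.9 − T_b) = 6.7·(24.5 − T_b)
T_b = (16.6·15.9 − 6.7·24.5) / (16.6 − 6.7) = 99.79 / 9.9 = 10.080 °C ≈ 10.1 °C.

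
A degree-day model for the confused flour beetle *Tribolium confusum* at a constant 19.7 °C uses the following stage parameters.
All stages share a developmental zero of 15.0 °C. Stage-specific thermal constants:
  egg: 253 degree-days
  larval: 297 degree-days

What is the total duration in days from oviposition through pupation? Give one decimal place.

117.0 days

Daily accumulation at 19.7 °C = 19.7 − 15.0 = 4.7 DD/day.
Total K = 253 + 297 = 550 DD.
Total duration = 550 / 4.7 = 117.021 ≈ 117.0 days.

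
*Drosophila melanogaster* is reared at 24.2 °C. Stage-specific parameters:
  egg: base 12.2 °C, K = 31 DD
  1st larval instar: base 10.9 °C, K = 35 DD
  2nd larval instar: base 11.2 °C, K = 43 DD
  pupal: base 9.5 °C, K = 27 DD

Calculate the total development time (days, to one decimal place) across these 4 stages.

10.4 days

egg: 31 / (24.2 − 12.2) = 31 / 12.0 = 2.583 d.
1st larval instar: 35 / (24.2 − 10.9) = 35 / 13.3 = 2.632 d.
2nd larval instar: 43 / (24.2 − 11.2) = 43 / 13.0 = 3.308 d.
pupal: 27 / (24.2 − 9.5) = 27 / 14.7 = 1.837 d.
Sum = 10.359 ≈ 10.4 days.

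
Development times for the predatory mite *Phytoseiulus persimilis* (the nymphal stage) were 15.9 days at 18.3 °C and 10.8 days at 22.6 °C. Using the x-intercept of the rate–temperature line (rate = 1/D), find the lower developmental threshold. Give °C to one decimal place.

Linear rate model ⇒ the product D·(T − T_b) is constant across temperatures.
15.9·(18.3 − T_b) = 10.8·(22.6 − T_b)
T_b = (15.9·18.3 − 10.8·22.6) / (15.9 − 10.8) = 46.89 / 5.1 = 9.194 °C ≈ 9.2 °C.

9.2 °C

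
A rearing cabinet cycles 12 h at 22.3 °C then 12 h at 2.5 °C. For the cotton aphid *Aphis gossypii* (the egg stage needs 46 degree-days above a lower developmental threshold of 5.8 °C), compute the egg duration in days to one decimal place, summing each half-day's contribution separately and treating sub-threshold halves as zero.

Day half: max(0, 22.3 − 5.8) × 0.5 = 16.5 × 0.5 = 8.25 DD.
Night half: max(0, 2.5 − 5.8) × 0.5 = 0.0 × 0.5 = 0.00 DD.
Per 24 h: 8.25 DD/day.
Duration = 46 / 8.25 = 5.576 ≈ 5.6 days.

5.6 days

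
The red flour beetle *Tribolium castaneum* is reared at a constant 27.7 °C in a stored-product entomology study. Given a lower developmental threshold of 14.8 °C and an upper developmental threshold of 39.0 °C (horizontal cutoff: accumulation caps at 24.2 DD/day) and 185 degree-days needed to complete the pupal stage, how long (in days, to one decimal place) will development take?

Daily accumulation = 27.7 − 14.8 = 12.9 DD/day.
Duration = 185 / 12.9 = 14.341 ≈ 14.3 days.

14.3 days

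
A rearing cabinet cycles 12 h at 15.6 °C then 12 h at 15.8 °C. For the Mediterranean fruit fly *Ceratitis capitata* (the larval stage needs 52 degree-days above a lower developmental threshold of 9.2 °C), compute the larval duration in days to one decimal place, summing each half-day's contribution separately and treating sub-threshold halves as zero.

8.0 days

Day half: max(0, 15.6 − 9.2) × 0.5 = 6.4 × 0.5 = 3.20 DD.
Night half: max(0, 15.8 − 9.2) × 0.5 = 6.6 × 0.5 = 3.30 DD.
Per 24 h: 6.50 DD/day.
Duration = 52 / 6.50 = 8.000 ≈ 8.0 days.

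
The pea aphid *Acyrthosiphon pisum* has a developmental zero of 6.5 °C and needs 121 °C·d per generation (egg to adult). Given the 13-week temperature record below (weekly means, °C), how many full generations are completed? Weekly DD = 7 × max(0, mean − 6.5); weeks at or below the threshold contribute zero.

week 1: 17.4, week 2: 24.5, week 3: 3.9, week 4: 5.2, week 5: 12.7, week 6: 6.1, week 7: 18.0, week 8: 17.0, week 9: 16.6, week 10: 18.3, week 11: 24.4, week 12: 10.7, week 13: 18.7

Weekly DD (7 × max(0, T̄ − 6.5)): 76.3, 126.0, 0.0, 0.0, 43.4, 0.0, 80.5, 73.5, 70.7, 82.6, 125.3, 29.4, 85.4.
Season total = 793.1 DD.
Complete generations = ⌊793.1 / 121⌋ = 6.

6 generations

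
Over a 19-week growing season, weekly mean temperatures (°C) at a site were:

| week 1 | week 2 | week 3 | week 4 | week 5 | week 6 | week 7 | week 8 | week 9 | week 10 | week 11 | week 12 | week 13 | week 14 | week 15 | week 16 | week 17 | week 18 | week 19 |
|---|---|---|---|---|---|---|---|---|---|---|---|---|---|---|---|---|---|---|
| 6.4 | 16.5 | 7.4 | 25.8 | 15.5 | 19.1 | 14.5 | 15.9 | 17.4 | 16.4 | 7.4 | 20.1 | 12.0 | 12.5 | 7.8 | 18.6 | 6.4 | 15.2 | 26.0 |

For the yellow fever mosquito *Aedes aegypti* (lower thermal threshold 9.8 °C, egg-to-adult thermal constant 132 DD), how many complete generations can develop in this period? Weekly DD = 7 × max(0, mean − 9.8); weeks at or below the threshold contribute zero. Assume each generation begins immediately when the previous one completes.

Weekly DD (7 × max(0, T̄ − 9.8)): 0.0, 46.9, 0.0, 112.0, 39.9, 65.1, 32.9, 42.7, 53.2, 46.2, 0.0, 72.1, 15.4, 18.9, 0.0, 61.6, 0.0, 37.8, 113.4.
Season total = 758.1 DD.
Complete generations = ⌊758.1 / 132⌋ = 5.

5 generations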